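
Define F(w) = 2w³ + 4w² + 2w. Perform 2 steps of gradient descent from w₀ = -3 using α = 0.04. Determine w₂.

F′(w) = 6w² + 8w + 2
Step 1: F′(-3) = 32; w₁ = -3 − 0.04·32 = -4.28
Step 2: F′(-4.28) = 77.6704; w₂ = -4.28 − 0.04·77.6704 = -7.386816

-7.386816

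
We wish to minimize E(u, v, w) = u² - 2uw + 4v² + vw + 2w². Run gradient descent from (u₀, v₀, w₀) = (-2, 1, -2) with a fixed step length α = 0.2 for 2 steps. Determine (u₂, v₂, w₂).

(-1.76, 0.4, -1.04)

∇E = (2u - 2w, 8v + w, -2u + v + 4w)
Step 1: at (-2, 1, -2), ∇E = (0, 6, -3) → (-2, 1, -2) − 0.2·(0, 6, -3) = (-2, -0.2, -1.4)
Step 2: at (-2, -0.2, -1.4), ∇E = (-1.2, -3, -1.8) → (-2, -0.2, -1.4) − 0.2·(-1.2, -3, -1.8) = (-1.76, 0.4, -1.04)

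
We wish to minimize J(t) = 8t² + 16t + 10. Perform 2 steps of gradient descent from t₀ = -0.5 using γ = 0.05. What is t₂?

J′(t) = 16t + 16
Step 1: J′(-0.5) = 8; t₁ = -0.5 − 0.05·8 = -0.9
Step 2: J′(-0.9) = 1.6; t₂ = -0.9 − 0.05·1.6 = -0.98

-0.98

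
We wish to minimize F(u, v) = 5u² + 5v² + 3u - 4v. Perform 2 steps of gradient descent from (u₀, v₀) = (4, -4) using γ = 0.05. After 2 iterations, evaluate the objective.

∇F = (10u + 3, 10v - 4)
(u₁, v₁) = (4, -4) − 0.05·(43, -44) = (1.85, -1.8)
(u₂, v₂) = (1.85, -1.8) − 0.05·(21.5, -22) = (0.775, -0.7)
F(0.775, -0.7) = 10.578125

10.578125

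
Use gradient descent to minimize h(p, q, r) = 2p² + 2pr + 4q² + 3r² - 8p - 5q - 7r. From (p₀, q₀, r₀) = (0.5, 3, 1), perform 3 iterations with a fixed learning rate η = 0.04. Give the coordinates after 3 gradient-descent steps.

(0.90832, 1.371776, 0.96672)

∇h = (4p + 2r - 8, 8q - 5, 2p + 6r - 7)
(p₁, q₁, r₁) = (0.5, 3, 1) − 0.04·(-4, 19, 0) = (0.66, 2.24, 1)
(p₂, q₂, r₂) = (0.66, 2.24, 1) − 0.04·(-3.36, 12.92, 0.32) = (0.7944, 1.7232, 0.9872)
(p₃, q₃, r₃) = (0.7944, 1.7232, 0.9872) − 0.04·(-2.848, 8.7856, 0.512) = (0.90832, 1.371776, 0.96672)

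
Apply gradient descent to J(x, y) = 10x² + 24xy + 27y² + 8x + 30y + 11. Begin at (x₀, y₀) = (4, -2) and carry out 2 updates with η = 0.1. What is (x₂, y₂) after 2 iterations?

∇J = (20x + 24y + 8, 24x + 54y + 30)
Step 1: at (4, -2), ∇J = (40, 18) → (4, -2) − 0.1·(40, 18) = (0, -3.8)
Step 2: at (0, -3.8), ∇J = (-83.2, -175.2) → (0, -3.8) − 0.1·(-83.2, -175.2) = (8.32, 13.72)

(8.32, 13.72)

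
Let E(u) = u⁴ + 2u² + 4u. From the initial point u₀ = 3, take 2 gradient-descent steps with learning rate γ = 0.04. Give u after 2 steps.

E′(u) = 4u³ + 4u + 4
u₁ = 3 − 0.04·124 = -1.96
u₂ = -1.96 − 0.04·(-33.958144) = -0.60167424

-0.60167424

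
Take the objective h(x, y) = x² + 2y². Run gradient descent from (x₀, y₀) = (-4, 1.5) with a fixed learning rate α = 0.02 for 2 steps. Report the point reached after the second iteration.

∇h = (2x, 4y)
(x₁, y₁) = (-4, 1.5) − 0.02·(-8, 6) = (-3.84, 1.38)
(x₂, y₂) = (-3.84, 1.38) − 0.02·(-7.68, 5.52) = (-3.6864, 1.2696)

(-3.6864, 1.2696)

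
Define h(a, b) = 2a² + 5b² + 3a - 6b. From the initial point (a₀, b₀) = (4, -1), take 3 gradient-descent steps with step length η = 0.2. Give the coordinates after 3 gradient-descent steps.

(-0.712, 2.2)

∇h = (4a + 3, 10b - 6)
Step 1: at (4, -1), ∇h = (19, -16) → (4, -1) − 0.2·(19, -16) = (0.2, 2.2)
Step 2: at (0.2, 2.2), ∇h = (3.8, 16) → (0.2, 2.2) − 0.2·(3.8, 16) = (-0.56, -1)
Step 3: at (-0.56, -1), ∇h = (0.76, -16) → (-0.56, -1) − 0.2·(0.76, -16) = (-0.712, 2.2)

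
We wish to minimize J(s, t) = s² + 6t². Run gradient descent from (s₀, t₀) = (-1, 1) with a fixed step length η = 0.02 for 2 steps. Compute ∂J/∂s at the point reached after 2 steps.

∇J = (2s, 12t)
Step 1: at (-1, 1), ∇J = (-2, 12) → (-1, 1) − 0.02·(-2, 12) = (-0.96, 0.76)
Step 2: at (-0.96, 0.76), ∇J = (-1.92, 9.12) → (-0.96, 0.76) − 0.02·(-1.92, 9.12) = (-0.9216, 0.5776)
∂J/∂s at (-0.9216, 0.5776) = -1.8432

-1.8432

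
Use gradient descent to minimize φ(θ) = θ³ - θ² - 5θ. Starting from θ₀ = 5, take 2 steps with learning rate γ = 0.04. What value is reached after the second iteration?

2.1968

φ′(θ) = 3θ² - 2θ - 5
Step 1: φ′(5) = 60; θ₁ = 5 − 0.04·60 = 2.6
Step 2: φ′(2.6) = 10.08; θ₂ = 2.6 − 0.04·10.08 = 2.1968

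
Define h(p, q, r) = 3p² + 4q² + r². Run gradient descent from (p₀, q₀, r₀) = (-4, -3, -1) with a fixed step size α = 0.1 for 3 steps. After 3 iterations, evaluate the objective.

0.461056

∇h = (6p, 8q, 2r)
(p₁, q₁, r₁) = (-4, -3, -1) − 0.1·(-24, -24, -2) = (-1.6, -0.6, -0.8)
(p₂, q₂, r₂) = (-1.6, -0.6, -0.8) − 0.1·(-9.6, -4.8, -1.6) = (-0.64, -0.12, -0.64)
(p₃, q₃, r₃) = (-0.64, -0.12, -0.64) − 0.1·(-3.84, -0.96, -1.28) = (-0.256, -0.024, -0.512)
h(-0.256, -0.024, -0.512) = 0.461056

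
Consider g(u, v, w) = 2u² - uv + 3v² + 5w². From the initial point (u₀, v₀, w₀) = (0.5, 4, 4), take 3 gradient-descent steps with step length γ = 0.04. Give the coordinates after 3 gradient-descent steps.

(0.606016, 1.809472, 0.864)

∇g = (4u - v, -u + 6v, 10w)
Step 1: at (0.5, 4, 4), ∇g = (-2, 23.5, 40) → (0.5, 4, 4) − 0.04·(-2, 23.5, 40) = (0.58, 3.06, 2.4)
Step 2: at (0.58, 3.06, 2.4), ∇g = (-0.74, 17.78, 24) → (0.58, 3.06, 2.4) − 0.04·(-0.74, 17.78, 24) = (0.6096, 2.3488, 1.44)
Step 3: at (0.6096, 2.3488, 1.44), ∇g = (0.0896, 13.4832, 14.4) → (0.6096, 2.3488, 1.44) − 0.04·(0.0896, 13.4832, 14.4) = (0.606016, 1.809472, 0.864)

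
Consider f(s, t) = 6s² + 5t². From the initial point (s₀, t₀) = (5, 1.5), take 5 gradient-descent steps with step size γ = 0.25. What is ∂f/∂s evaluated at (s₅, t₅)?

∇f = (12s, 10t)
Step 1: at (5, 1.5), ∇f = (60, 15) → (5, 1.5) − 0.25·(60, 15) = (-10, -2.25)
Step 2: at (-10, -2.25), ∇f = (-120, -22.5) → (-10, -2.25) − 0.25·(-120, -22.5) = (20, 3.375)
Step 3: at (20, 3.375), ∇f = (240, 33.75) → (20, 3.375) − 0.25·(240, 33.75) = (-40, -5.0625)
Step 4: at (-40, -5.0625), ∇f = (-480, -50.625) → (-40, -5.0625) − 0.25·(-480, -50.625) = (80, 7.59375)
Step 5: at (80, 7.59375), ∇f = (960, 75.9375) → (80, 7.59375) − 0.25·(960, 75.9375) = (-160, -11.390625)
∂f/∂s at (-160, -11.390625) = -1920

-1920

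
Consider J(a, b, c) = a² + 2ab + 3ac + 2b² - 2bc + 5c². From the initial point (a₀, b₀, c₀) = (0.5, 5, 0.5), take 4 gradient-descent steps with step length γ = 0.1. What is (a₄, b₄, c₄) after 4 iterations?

(-2.07215, 1.576, 0.89625)

∇J = (2a + 2b + 3c, 2a + 4b - 2c, 3a - 2b + 10c)
Step 1: at (0.5, 5, 0.5), ∇J = (12.5, 20, -3.5) → (0.5, 5, 0.5) − 0.1·(12.5, 20, -3.5) = (-0.75, 3, 0.85)
Step 2: at (-0.75, 3, 0.85), ∇J = (7.05, 8.8, 0.25) → (-0.75, 3, 0.85) − 0.1·(7.05, 8.8, 0.25) = (-1.455, 2.12, 0.825)
Step 3: at (-1.455, 2.12, 0.825), ∇J = (3.805, 3.92, -0.355) → (-1.455, 2.12, 0.825) − 0.1·(3.805, 3.92, -0.355) = (-1.8355, 1.728, 0.8605)
Step 4: at (-1.8355, 1.728, 0.8605), ∇J = (2.3665, 1.52, -0.3575) → (-1.8355, 1.728, 0.8605) − 0.1·(2.3665, 1.52, -0.3575) = (-2.07215, 1.576, 0.89625)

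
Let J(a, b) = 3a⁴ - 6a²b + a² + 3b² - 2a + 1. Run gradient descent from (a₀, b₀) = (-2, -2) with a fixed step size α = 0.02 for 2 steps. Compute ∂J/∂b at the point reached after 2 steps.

-7.26856704

∇J = (12a³ - 12ab + 2a - 2, -6a² + 6b)
(a₁, b₁) = (-2, -2) − 0.02·(-150, -36) = (1, -1.28)
(a₂, b₂) = (1, -1.28) − 0.02·(27.36, -13.68) = (0.4528, -1.0064)
∂J/∂b at (0.4528, -1.0064) = -7.26856704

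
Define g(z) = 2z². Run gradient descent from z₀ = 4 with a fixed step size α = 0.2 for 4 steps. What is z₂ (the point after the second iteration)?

g′(z) = 4z
z₁ = 4 − 0.2·16 = 0.8
z₂ = 0.8 − 0.2·3.2 = 0.16

0.16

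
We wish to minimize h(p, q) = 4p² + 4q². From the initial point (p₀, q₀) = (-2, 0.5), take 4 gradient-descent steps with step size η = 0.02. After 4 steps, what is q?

∇h = (8p, 8q)
(p₁, q₁) = (-2, 0.5) − 0.02·(-16, 4) = (-1.68, 0.42)
(p₂, q₂) = (-1.68, 0.42) − 0.02·(-13.44, 3.36) = (-1.4112, 0.3528)
(p₃, q₃) = (-1.4112, 0.3528) − 0.02·(-11.2896, 2.8224) = (-1.185408, 0.296352)
(p₄, q₄) = (-1.185408, 0.296352) − 0.02·(-9.483264, 2.370816) = (-0.99574272, 0.24893568)
q = 0.24893568

0.24893568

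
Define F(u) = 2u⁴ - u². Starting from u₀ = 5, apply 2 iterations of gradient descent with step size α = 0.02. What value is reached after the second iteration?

F′(u) = 8u³ - 2u
u₁ = 5 − 0.02·990 = -14.8
u₂ = -14.8 − 0.02·(-25904.736) = 503.29472

503.29472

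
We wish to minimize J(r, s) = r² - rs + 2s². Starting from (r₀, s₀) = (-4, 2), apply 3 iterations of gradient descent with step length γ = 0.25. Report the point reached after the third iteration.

∇J = (2r - s, -r + 4s)
Step 1: at (-4, 2), ∇J = (-10, 12) → (-4, 2) − 0.25·(-10, 12) = (-1.5, -1)
Step 2: at (-1.5, -1), ∇J = (-2, -2.5) → (-1.5, -1) − 0.25·(-2, -2.5) = (-1, -0.375)
Step 3: at (-1, -0.375), ∇J = (-1.625, -0.5) → (-1, -0.375) − 0.25·(-1.625, -0.5) = (-0.59375, -0.25)

(-0.59375, -0.25)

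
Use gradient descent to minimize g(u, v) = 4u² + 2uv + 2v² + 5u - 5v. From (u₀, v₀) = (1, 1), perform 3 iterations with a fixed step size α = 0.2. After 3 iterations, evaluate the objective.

-4.819584

∇g = (8u + 2v + 5, 2u + 4v - 5)
Step 1: at (1, 1), ∇g = (15, 1) → (1, 1) − 0.2·(15, 1) = (-2, 0.8)
Step 2: at (-2, 0.8), ∇g = (-9.4, -5.8) → (-2, 0.8) − 0.2·(-9.4, -5.8) = (-0.12, 1.96)
Step 3: at (-0.12, 1.96), ∇g = (7.96, 2.6) → (-0.12, 1.96) − 0.2·(7.96, 2.6) = (-1.712, 1.44)
g(-1.712, 1.44) = -4.819584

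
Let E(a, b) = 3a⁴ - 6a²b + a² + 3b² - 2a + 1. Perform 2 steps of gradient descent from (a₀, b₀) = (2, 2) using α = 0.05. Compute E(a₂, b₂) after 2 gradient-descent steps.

∇E = (12a³ - 12ab + 2a - 2, -6a² + 6b)
(a₁, b₁) = (2, 2) − 0.05·(50, -12) = (-0.5, 2.6)
(a₂, b₂) = (-0.5, 2.6) − 0.05·(11.1, 14.1) = (-1.055, 1.895)
E(-1.055, 1.895) = 6.057479701875

6.057479701875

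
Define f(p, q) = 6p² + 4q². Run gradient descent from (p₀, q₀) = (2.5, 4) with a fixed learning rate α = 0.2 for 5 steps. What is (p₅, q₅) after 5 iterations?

(-13.4456, -0.31104)

∇f = (12p, 8q)
Step 1: at (2.5, 4), ∇f = (30, 32) → (2.5, 4) − 0.2·(30, 32) = (-3.5, -2.4)
Step 2: at (-3.5, -2.4), ∇f = (-42, -19.2) → (-3.5, -2.4) − 0.2·(-42, -19.2) = (4.9, 1.44)
Step 3: at (4.9, 1.44), ∇f = (58.8, 11.52) → (4.9, 1.44) − 0.2·(58.8, 11.52) = (-6.86, -0.864)
Step 4: at (-6.86, -0.864), ∇f = (-82.32, -6.912) → (-6.86, -0.864) − 0.2·(-82.32, -6.912) = (9.604, 0.5184)
Step 5: at (9.604, 0.5184), ∇f = (115.248, 4.1472) → (9.604, 0.5184) − 0.2·(115.248, 4.1472) = (-13.4456, -0.31104)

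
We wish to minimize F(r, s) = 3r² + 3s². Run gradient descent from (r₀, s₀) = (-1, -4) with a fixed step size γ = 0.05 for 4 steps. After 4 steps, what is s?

∇F = (6r, 6s)
Step 1: at (-1, -4), ∇F = (-6, -24) → (-1, -4) − 0.05·(-6, -24) = (-0.7, -2.8)
Step 2: at (-0.7, -2.8), ∇F = (-4.2, -16.8) → (-0.7, -2.8) − 0.05·(-4.2, -16.8) = (-0.49, -1.96)
Step 3: at (-0.49, -1.96), ∇F = (-2.94, -11.76) → (-0.49, -1.96) − 0.05·(-2.94, -11.76) = (-0.343, -1.372)
Step 4: at (-0.343, -1.372), ∇F = (-2.058, -8.232) → (-0.343, -1.372) − 0.05·(-2.058, -8.232) = (-0.2401, -0.9604)
s = -0.9604

-0.9604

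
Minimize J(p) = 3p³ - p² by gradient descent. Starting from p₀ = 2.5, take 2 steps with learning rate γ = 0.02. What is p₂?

1.1423875

J′(p) = 9p² - 2p
Step 1: J′(2.5) = 51.25; p₁ = 2.5 − 0.02·51.25 = 1.475
Step 2: J′(1.475) = 16.630625; p₂ = 1.475 − 0.02·16.630625 = 1.1423875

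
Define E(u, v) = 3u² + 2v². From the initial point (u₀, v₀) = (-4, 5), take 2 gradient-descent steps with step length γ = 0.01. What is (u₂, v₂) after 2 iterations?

∇E = (6u, 4v)
Step 1: at (-4, 5), ∇E = (-24, 20) → (-4, 5) − 0.01·(-24, 20) = (-3.76, 4.8)
Step 2: at (-3.76, 4.8), ∇E = (-22.56, 19.2) → (-3.76, 4.8) − 0.01·(-22.56, 19.2) = (-3.5344, 4.608)

(-3.5344, 4.608)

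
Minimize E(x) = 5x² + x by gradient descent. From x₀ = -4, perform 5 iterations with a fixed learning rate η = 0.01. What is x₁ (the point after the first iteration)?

E′(x) = 10x + 1
Step 1: E′(-4) = -39; x₁ = -4 − 0.01·(-39) = -3.61

-3.61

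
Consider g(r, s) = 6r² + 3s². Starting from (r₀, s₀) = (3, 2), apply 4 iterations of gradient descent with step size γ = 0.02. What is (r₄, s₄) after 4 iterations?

∇g = (12r, 6s)
(r₁, s₁) = (3, 2) − 0.02·(36, 12) = (2.28, 1.76)
(r₂, s₂) = (2.28, 1.76) − 0.02·(27.36, 10.56) = (1.7328, 1.5488)
(r₃, s₃) = (1.7328, 1.5488) − 0.02·(20.7936, 9.2928) = (1.316928, 1.362944)
(r₄, s₄) = (1.316928, 1.362944) − 0.02·(15.803136, 8.177664) = (1.00086528, 1.19939072)

(1.00086528, 1.19939072)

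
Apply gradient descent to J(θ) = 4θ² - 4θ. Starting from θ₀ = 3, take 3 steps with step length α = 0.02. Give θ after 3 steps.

J′(θ) = 8θ - 4
θ₁ = 3 − 0.02·20 = 2.6
θ₂ = 2.6 − 0.02·16.8 = 2.264
θ₃ = 2.264 − 0.02·14.112 = 1.98176

1.98176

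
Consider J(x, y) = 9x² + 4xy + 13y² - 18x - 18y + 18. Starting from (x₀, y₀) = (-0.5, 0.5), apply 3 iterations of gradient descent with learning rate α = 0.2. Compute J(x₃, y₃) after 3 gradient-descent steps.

∇J = (18x + 4y - 18, 4x + 26y - 18)
Step 1: at (-0.5, 0.5), ∇J = (-25, -7) → (-0.5, 0.5) − 0.2·(-25, -7) = (4.5, 1.9)
Step 2: at (4.5, 1.9), ∇J = (70.6, 49.4) → (4.5, 1.9) − 0.2·(70.6, 49.4) = (-9.62, -7.98)
Step 3: at (-9.62, -7.98), ∇J = (-223.08, -263.96) → (-9.62, -7.98) − 0.2·(-223.08, -263.96) = (34.996, 44.812)
J(34.996, 44.812) = 41982.398624

41982.398624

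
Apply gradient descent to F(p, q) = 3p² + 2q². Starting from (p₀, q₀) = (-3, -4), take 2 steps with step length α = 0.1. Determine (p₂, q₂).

∇F = (6p, 4q)
Step 1: at (-3, -4), ∇F = (-18, -16) → (-3, -4) − 0.1·(-18, -16) = (-1.2, -2.4)
Step 2: at (-1.2, -2.4), ∇F = (-7.2, -9.6) → (-1.2, -2.4) − 0.1·(-7.2, -9.6) = (-0.48, -1.44)

(-0.48, -1.44)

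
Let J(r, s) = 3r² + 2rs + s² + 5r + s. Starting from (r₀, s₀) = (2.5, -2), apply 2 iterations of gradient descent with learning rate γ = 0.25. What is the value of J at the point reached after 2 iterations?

4.125

∇J = (6r + 2s + 5, 2r + 2s + 1)
(r₁, s₁) = (2.5, -2) − 0.25·(16, 2) = (-1.5, -2.5)
(r₂, s₂) = (-1.5, -2.5) − 0.25·(-9, -7) = (0.75, -0.75)
J(0.75, -0.75) = 4.125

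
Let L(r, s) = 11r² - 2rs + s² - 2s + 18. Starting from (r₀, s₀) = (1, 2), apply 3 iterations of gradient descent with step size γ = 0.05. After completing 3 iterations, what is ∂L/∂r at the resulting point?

0.108

∇L = (22r - 2s, -2r + 2s - 2)
(r₁, s₁) = (1, 2) − 0.05·(18, 0) = (0.1, 2)
(r₂, s₂) = (0.1, 2) − 0.05·(-1.8, 1.8) = (0.19, 1.91)
(r₃, s₃) = (0.19, 1.91) − 0.05·(0.36, 1.44) = (0.172, 1.838)
∂L/∂r at (0.172, 1.838) = 0.108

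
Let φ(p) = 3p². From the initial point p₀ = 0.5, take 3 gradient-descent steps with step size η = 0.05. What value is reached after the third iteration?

0.1715

φ′(p) = 6p
Step 1: φ′(0.5) = 3; p₁ = 0.5 − 0.05·3 = 0.35
Step 2: φ′(0.35) = 2.1; p₂ = 0.35 − 0.05·2.1 = 0.245
Step 3: φ′(0.245) = 1.47; p₃ = 0.245 − 0.05·1.47 = 0.1715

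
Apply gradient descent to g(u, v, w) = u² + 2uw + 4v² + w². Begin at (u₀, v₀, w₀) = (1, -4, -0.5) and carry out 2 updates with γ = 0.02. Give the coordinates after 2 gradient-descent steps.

(0.9616, -2.8224, -0.5384)

∇g = (2u + 2w, 8v, 2u + 2w)
(u₁, v₁, w₁) = (1, -4, -0.5) − 0.02·(1, -32, 1) = (0.98, -3.36, -0.52)
(u₂, v₂, w₂) = (0.98, -3.36, -0.52) − 0.02·(0.92, -26.88, 0.92) = (0.9616, -2.8224, -0.5384)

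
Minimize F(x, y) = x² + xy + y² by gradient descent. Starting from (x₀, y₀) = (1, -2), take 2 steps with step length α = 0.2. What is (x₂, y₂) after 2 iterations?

(0.88, -1.04)

∇F = (2x + y, x + 2y)
Step 1: at (1, -2), ∇F = (0, -3) → (1, -2) − 0.2·(0, -3) = (1, -1.4)
Step 2: at (1, -1.4), ∇F = (0.6, -1.8) → (1, -1.4) − 0.2·(0.6, -1.8) = (0.88, -1.04)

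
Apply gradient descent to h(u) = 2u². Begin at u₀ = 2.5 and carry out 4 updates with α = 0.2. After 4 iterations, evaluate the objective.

0.000032

h′(u) = 4u
u₁ = 2.5 − 0.2·10 = 0.5
u₂ = 0.5 − 0.2·2 = 0.1
u₃ = 0.1 − 0.2·0.4 = 0.02
u₄ = 0.02 − 0.2·0.08 = 0.004
h(0.004) = 0.000032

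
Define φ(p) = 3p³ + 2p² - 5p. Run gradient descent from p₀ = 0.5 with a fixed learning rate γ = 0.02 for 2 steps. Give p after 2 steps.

0.5260595

φ′(p) = 9p² + 4p - 5
Step 1: φ′(0.5) = -0.75; p₁ = 0.5 − 0.02·(-0.75) = 0.515
Step 2: φ′(0.515) = -0.552975; p₂ = 0.515 − 0.02·(-0.552975) = 0.5260595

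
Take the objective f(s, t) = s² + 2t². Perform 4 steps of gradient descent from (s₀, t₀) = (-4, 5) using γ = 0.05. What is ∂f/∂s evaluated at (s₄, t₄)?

-5.2488

∇f = (2s, 4t)
(s₁, t₁) = (-4, 5) − 0.05·(-8, 20) = (-3.6, 4)
(s₂, t₂) = (-3.6, 4) − 0.05·(-7.2, 16) = (-3.24, 3.2)
(s₃, t₃) = (-3.24, 3.2) − 0.05·(-6.48, 12.8) = (-2.916, 2.56)
(s₄, t₄) = (-2.916, 2.56) − 0.05·(-5.832, 10.24) = (-2.6244, 2.048)
∂f/∂s at (-2.6244, 2.048) = -5.2488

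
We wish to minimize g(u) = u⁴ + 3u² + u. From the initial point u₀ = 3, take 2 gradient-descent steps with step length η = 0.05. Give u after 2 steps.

5.124075

g′(u) = 4u³ + 6u + 1
u₁ = 3 − 0.05·127 = -3.35
u₂ = -3.35 − 0.05·(-169.4815) = 5.124075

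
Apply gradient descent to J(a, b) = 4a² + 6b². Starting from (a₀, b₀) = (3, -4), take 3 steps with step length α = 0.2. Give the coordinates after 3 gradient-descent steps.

(-0.648, 10.976)

∇J = (8a, 12b)
Step 1: at (3, -4), ∇J = (24, -48) → (3, -4) − 0.2·(24, -48) = (-1.8, 5.6)
Step 2: at (-1.8, 5.6), ∇J = (-14.4, 67.2) → (-1.8, 5.6) − 0.2·(-14.4, 67.2) = (1.08, -7.84)
Step 3: at (1.08, -7.84), ∇J = (8.64, -94.08) → (1.08, -7.84) − 0.2·(8.64, -94.08) = (-0.648, 10.976)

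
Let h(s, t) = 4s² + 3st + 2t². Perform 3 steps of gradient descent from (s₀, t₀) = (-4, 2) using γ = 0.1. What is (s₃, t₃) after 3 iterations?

(-0.758, 1.416)

∇h = (8s + 3t, 3s + 4t)
(s₁, t₁) = (-4, 2) − 0.1·(-26, -4) = (-1.4, 2.4)
(s₂, t₂) = (-1.4, 2.4) − 0.1·(-4, 5.4) = (-1, 1.86)
(s₃, t₃) = (-1, 1.86) − 0.1·(-2.42, 4.44) = (-0.758, 1.416)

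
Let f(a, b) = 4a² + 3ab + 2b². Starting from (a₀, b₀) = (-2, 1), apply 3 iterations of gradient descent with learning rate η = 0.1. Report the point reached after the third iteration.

∇f = (8a + 3b, 3a + 4b)
(a₁, b₁) = (-2, 1) − 0.1·(-13, -2) = (-0.7, 1.2)
(a₂, b₂) = (-0.7, 1.2) − 0.1·(-2, 2.7) = (-0.5, 0.93)
(a₃, b₃) = (-0.5, 0.93) − 0.1·(-1.21, 2.22) = (-0.379, 0.708)

(-0.379, 0.708)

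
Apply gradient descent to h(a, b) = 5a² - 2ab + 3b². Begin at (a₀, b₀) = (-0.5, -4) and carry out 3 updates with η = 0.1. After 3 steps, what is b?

-0.404

∇h = (10a - 2b, -2a + 6b)
Step 1: at (-0.5, -4), ∇h = (3, -23) → (-0.5, -4) − 0.1·(3, -23) = (-0.8, -1.7)
Step 2: at (-0.8, -1.7), ∇h = (-4.6, -8.6) → (-0.8, -1.7) − 0.1·(-4.6, -8.6) = (-0.34, -0.84)
Step 3: at (-0.34, -0.84), ∇h = (-1.72, -4.36) → (-0.34, -0.84) − 0.1·(-1.72, -4.36) = (-0.168, -0.404)
b = -0.404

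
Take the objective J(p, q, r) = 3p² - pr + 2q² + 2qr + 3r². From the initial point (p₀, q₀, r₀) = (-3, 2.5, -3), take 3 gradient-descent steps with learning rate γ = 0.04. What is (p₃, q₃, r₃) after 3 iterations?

∇J = (6p - r, 4q + 2r, -p + 2q + 6r)
(p₁, q₁, r₁) = (-3, 2.5, -3) − 0.04·(-15, 4, -10) = (-2.4, 2.34, -2.6)
(p₂, q₂, r₂) = (-2.4, 2.34, -2.6) − 0.04·(-11.8, 4.16, -8.52) = (-1.928, 2.1736, -2.2592)
(p₃, q₃, r₃) = (-1.928, 2.1736, -2.2592) − 0.04·(-9.3088, 4.176, -7.28) = (-1.555648, 2.00656, -1.968)

(-1.555648, 2.00656, -1.968)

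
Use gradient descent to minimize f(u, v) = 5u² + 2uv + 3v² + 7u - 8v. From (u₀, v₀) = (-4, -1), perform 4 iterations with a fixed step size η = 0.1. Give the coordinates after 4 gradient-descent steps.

(-1.008, 1.6112)

∇f = (10u + 2v + 7, 2u + 6v - 8)
(u₁, v₁) = (-4, -1) − 0.1·(-35, -22) = (-0.5, 1.2)
(u₂, v₂) = (-0.5, 1.2) − 0.1·(4.4, -1.8) = (-0.94, 1.38)
(u₃, v₃) = (-0.94, 1.38) − 0.1·(0.36, -1.6) = (-0.976, 1.54)
(u₄, v₄) = (-0.976, 1.54) − 0.1·(0.32, -0.712) = (-1.008, 1.6112)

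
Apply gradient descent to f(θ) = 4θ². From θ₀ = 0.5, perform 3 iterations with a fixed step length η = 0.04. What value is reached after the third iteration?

f′(θ) = 8θ
Step 1: f′(0.5) = 4; θ₁ = 0.5 − 0.04·4 = 0.34
Step 2: f′(0.34) = 2.72; θ₂ = 0.34 − 0.04·2.72 = 0.2312
Step 3: f′(0.2312) = 1.8496; θ₃ = 0.2312 − 0.04·1.8496 = 0.157216

0.157216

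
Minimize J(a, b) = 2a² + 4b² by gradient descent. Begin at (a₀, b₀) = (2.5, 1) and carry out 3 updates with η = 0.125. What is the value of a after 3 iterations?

0.3125

∇J = (4a, 8b)
Step 1: at (2.5, 1), ∇J = (10, 8) → (2.5, 1) − 0.125·(10, 8) = (1.25, 0)
Step 2: at (1.25, 0), ∇J = (5, 0) → (1.25, 0) − 0.125·(5, 0) = (0.625, 0)
Step 3: at (0.625, 0), ∇J = (2.5, 0) → (0.625, 0) − 0.125·(2.5, 0) = (0.3125, 0)
a = 0.3125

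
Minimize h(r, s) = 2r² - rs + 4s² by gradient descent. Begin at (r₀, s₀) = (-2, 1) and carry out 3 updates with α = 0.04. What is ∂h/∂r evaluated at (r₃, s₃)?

∇h = (4r - s, -r + 8s)
Step 1: at (-2, 1), ∇h = (-9, 10) → (-2, 1) − 0.04·(-9, 10) = (-1.64, 0.6)
Step 2: at (-1.64, 0.6), ∇h = (-7.16, 6.44) → (-1.64, 0.6) − 0.04·(-7.16, 6.44) = (-1.3536, 0.3424)
Step 3: at (-1.3536, 0.3424), ∇h = (-5.7568, 4.0928) → (-1.3536, 0.3424) − 0.04·(-5.7568, 4.0928) = (-1.123328, 0.178688)
∂h/∂r at (-1.123328, 0.178688) = -4.672

-4.672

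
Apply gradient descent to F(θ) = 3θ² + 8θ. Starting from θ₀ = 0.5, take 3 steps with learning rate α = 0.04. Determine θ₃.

F′(θ) = 6θ + 8
Step 1: F′(0.5) = 11; θ₁ = 0.5 − 0.04·11 = 0.06
Step 2: F′(0.06) = 8.36; θ₂ = 0.06 − 0.04·8.36 = -0.2744
Step 3: F′(-0.2744) = 6.3536; θ₃ = -0.2744 − 0.04·6.3536 = -0.528544

-0.528544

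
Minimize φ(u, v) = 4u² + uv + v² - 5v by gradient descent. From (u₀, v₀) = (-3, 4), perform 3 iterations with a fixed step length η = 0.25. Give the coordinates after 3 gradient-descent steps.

(2.3125, 3.375)

∇φ = (8u + v, u + 2v - 5)
Step 1: at (-3, 4), ∇φ = (-20, 0) → (-3, 4) − 0.25·(-20, 0) = (2, 4)
Step 2: at (2, 4), ∇φ = (20, 5) → (2, 4) − 0.25·(20, 5) = (-3, 2.75)
Step 3: at (-3, 2.75), ∇φ = (-21.25, -2.5) → (-3, 2.75) − 0.25·(-21.25, -2.5) = (2.3125, 3.375)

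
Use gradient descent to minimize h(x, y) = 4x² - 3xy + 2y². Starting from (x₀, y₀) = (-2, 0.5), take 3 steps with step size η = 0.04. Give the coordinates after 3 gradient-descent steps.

∇h = (8x - 3y, -3x + 4y)
(x₁, y₁) = (-2, 0.5) − 0.04·(-17.5, 8) = (-1.3, 0.18)
(x₂, y₂) = (-1.3, 0.18) − 0.04·(-10.94, 4.62) = (-0.8624, -0.0048)
(x₃, y₃) = (-0.8624, -0.0048) − 0.04·(-6.8848, 2.568) = (-0.587008, -0.10752)

(-0.587008, -0.10752)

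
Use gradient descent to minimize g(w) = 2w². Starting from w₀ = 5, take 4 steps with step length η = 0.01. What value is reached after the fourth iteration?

g′(w) = 4w
w₁ = 5 − 0.01·20 = 4.8
w₂ = 4.8 − 0.01·19.2 = 4.608
w₃ = 4.608 − 0.01·18.432 = 4.42368
w₄ = 4.42368 − 0.01·17.69472 = 4.2467328

4.2467328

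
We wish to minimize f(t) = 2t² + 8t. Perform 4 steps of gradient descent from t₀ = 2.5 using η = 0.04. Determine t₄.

0.24042112

f′(t) = 4t + 8
t₁ = 2.5 − 0.04·18 = 1.78
t₂ = 1.78 − 0.04·15.12 = 1.1752
t₃ = 1.1752 − 0.04·12.7008 = 0.667168
t₄ = 0.667168 − 0.04·10.668672 = 0.24042112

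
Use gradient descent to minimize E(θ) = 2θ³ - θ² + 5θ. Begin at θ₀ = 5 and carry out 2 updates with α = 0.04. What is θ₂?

-1.2176

E′(θ) = 6θ² - 2θ + 5
Step 1: E′(5) = 145; θ₁ = 5 − 0.04·145 = -0.8
Step 2: E′(-0.8) = 10.44; θ₂ = -0.8 − 0.04·10.44 = -1.2176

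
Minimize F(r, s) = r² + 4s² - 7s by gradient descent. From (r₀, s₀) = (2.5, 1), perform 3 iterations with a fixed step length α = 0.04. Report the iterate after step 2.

(2.116, 0.9328)

∇F = (2r, 8s - 7)
(r₁, s₁) = (2.5, 1) − 0.04·(5, 1) = (2.3, 0.96)
(r₂, s₂) = (2.3, 0.96) − 0.04·(4.6, 0.68) = (2.116, 0.9328)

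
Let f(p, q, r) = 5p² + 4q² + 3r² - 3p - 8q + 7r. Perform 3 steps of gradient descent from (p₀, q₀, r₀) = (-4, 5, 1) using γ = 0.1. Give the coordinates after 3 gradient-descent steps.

(0.3, 1.032, -1.028)

∇f = (10p - 3, 8q - 8, 6r + 7)
Step 1: at (-4, 5, 1), ∇f = (-43, 32, 13) → (-4, 5, 1) − 0.1·(-43, 32, 13) = (0.3, 1.8, -0.3)
Step 2: at (0.3, 1.8, -0.3), ∇f = (0, 6.4, 5.2) → (0.3, 1.8, -0.3) − 0.1·(0, 6.4, 5.2) = (0.3, 1.16, -0.82)
Step 3: at (0.3, 1.16, -0.82), ∇f = (0, 1.28, 2.08) → (0.3, 1.16, -0.82) − 0.1·(0, 1.28, 2.08) = (0.3, 1.032, -1.028)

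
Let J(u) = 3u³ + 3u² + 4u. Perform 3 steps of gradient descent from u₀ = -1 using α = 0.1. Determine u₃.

-14.0671849

J′(u) = 9u² + 6u + 4
Step 1: J′(-1) = 7; u₁ = -1 − 0.1·7 = -1.7
Step 2: J′(-1.7) = 19.81; u₂ = -1.7 − 0.1·19.81 = -3.681
Step 3: J′(-3.681) = 103.861849; u₃ = -3.681 − 0.1·103.861849 = -14.0671849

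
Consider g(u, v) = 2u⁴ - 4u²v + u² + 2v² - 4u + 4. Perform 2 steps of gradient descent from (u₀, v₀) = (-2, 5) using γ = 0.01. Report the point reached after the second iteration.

∇g = (8u³ - 8uv + 2u - 4, -4u² + 4v)
Step 1: at (-2, 5), ∇g = (8, 4) → (-2, 5) − 0.01·(8, 4) = (-2.08, 4.96)
Step 2: at (-2.08, 4.96), ∇g = (2.383104, 2.5344) → (-2.08, 4.96) − 0.01·(2.383104, 2.5344) = (-2.10383104, 4.934656)

(-2.10383104, 4.934656)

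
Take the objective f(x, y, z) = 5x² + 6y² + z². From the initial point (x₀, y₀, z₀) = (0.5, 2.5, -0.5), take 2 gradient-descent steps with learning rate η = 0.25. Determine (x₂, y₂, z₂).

∇f = (10x, 12y, 2z)
(x₁, y₁, z₁) = (0.5, 2.5, -0.5) − 0.25·(5, 30, -1) = (-0.75, -5, -0.25)
(x₂, y₂, z₂) = (-0.75, -5, -0.25) − 0.25·(-7.5, -60, -0.5) = (1.125, 10, -0.125)

(1.125, 10, -0.125)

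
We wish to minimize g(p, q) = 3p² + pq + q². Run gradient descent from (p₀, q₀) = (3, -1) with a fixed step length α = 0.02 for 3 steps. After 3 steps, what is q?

-1.038328

∇g = (6p + q, p + 2q)
(p₁, q₁) = (3, -1) − 0.02·(17, 1) = (2.66, -1.02)
(p₂, q₂) = (2.66, -1.02) − 0.02·(14.94, 0.62) = (2.3612, -1.0324)
(p₃, q₃) = (2.3612, -1.0324) − 0.02·(13.1348, 0.2964) = (2.098504, -1.038328)
q = -1.038328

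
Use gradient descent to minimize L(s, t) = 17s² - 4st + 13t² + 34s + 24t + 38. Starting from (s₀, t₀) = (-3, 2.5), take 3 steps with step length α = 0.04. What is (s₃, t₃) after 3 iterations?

(-0.906816, -1.188768)

∇L = (34s - 4t + 34, -4s + 26t + 24)
(s₁, t₁) = (-3, 2.5) − 0.04·(-78, 101) = (0.12, -1.54)
(s₂, t₂) = (0.12, -1.54) − 0.04·(44.24, -16.52) = (-1.6496, -0.8792)
(s₃, t₃) = (-1.6496, -0.8792) − 0.04·(-18.5696, 7.7392) = (-0.906816, -1.188768)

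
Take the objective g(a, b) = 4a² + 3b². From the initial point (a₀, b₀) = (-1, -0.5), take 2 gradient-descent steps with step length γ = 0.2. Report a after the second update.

∇g = (8a, 6b)
Step 1: at (-1, -0.5), ∇g = (-8, -3) → (-1, -0.5) − 0.2·(-8, -3) = (0.6, 0.1)
Step 2: at (0.6, 0.1), ∇g = (4.8, 0.6) → (0.6, 0.1) − 0.2·(4.8, 0.6) = (-0.36, -0.02)
a = -0.36

-0.36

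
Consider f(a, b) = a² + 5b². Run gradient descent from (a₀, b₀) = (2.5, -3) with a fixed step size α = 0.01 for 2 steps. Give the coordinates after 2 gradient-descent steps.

∇f = (2a, 10b)
Step 1: at (2.5, -3), ∇f = (5, -30) → (2.5, -3) − 0.01·(5, -30) = (2.45, -2.7)
Step 2: at (2.45, -2.7), ∇f = (4.9, -27) → (2.45, -2.7) − 0.01·(4.9, -27) = (2.401, -2.43)

(2.401, -2.43)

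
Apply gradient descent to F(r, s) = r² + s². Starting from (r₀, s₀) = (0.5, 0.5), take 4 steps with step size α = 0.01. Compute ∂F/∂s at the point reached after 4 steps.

∇F = (2r, 2s)
(r₁, s₁) = (0.5, 0.5) − 0.01·(1, 1) = (0.49, 0.49)
(r₂, s₂) = (0.49, 0.49) − 0.01·(0.98, 0.98) = (0.4802, 0.4802)
(r₃, s₃) = (0.4802, 0.4802) − 0.01·(0.9604, 0.9604) = (0.470596, 0.470596)
(r₄, s₄) = (0.470596, 0.470596) − 0.01·(0.941192, 0.941192) = (0.46118408, 0.46118408)
∂F/∂s at (0.46118408, 0.46118408) = 0.92236816

0.92236816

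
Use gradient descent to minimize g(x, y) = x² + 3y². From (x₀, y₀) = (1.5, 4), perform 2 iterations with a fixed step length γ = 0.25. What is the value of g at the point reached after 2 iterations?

∇g = (2x, 6y)
Step 1: at (1.5, 4), ∇g = (3, 24) → (1.5, 4) − 0.25·(3, 24) = (0.75, -2)
Step 2: at (0.75, -2), ∇g = (1.5, -12) → (0.75, -2) − 0.25·(1.5, -12) = (0.375, 1)
g(0.375, 1) = 3.140625

3.140625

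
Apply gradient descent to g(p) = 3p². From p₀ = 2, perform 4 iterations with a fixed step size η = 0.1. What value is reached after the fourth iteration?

0.0512

g′(p) = 6p
Step 1: g′(2) = 12; p₁ = 2 − 0.1·12 = 0.8
Step 2: g′(0.8) = 4.8; p₂ = 0.8 − 0.1·4.8 = 0.32
Step 3: g′(0.32) = 1.92; p₃ = 0.32 − 0.1·1.92 = 0.128
Step 4: g′(0.128) = 0.768; p₄ = 0.128 − 0.1·0.768 = 0.0512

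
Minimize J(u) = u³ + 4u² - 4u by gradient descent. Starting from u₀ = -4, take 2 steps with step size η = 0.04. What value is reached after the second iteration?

J′(u) = 3u² + 8u - 4
Step 1: J′(-4) = 12; u₁ = -4 − 0.04·12 = -4.48
Step 2: J′(-4.48) = 20.3712; u₂ = -4.48 − 0.04·20.3712 = -5.294848

-5.294848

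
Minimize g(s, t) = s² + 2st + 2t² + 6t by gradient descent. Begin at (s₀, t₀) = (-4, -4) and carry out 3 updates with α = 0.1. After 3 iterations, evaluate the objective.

∇g = (2s + 2t, 2s + 4t + 6)
(s₁, t₁) = (-4, -4) − 0.1·(-16, -18) = (-2.4, -2.2)
(s₂, t₂) = (-2.4, -2.2) − 0.1·(-9.2, -7.6) = (-1.48, -1.44)
(s₃, t₃) = (-1.48, -1.44) − 0.1·(-5.84, -2.72) = (-0.896, -1.168)
g(-0.896, -1.168) = -1.38368

-1.38368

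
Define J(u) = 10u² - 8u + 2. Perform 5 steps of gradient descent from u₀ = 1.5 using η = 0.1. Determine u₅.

-0.7

J′(u) = 20u - 8
Step 1: J′(1.5) = 22; u₁ = 1.5 − 0.1·22 = -0.7
Step 2: J′(-0.7) = -22; u₂ = -0.7 − 0.1·(-22) = 1.5
Step 3: J′(1.5) = 22; u₃ = 1.5 − 0.1·22 = -0.7
Step 4: J′(-0.7) = -22; u₄ = -0.7 − 0.1·(-22) = 1.5
Step 5: J′(1.5) = 22; u₅ = 1.5 − 0.1·22 = -0.7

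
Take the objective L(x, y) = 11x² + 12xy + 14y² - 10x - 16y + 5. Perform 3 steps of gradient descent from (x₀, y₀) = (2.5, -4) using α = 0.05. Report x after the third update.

∇L = (22x + 12y - 10, 12x + 28y - 16)
(x₁, y₁) = (2.5, -4) − 0.05·(-3, -98) = (2.65, 0.9)
(x₂, y₂) = (2.65, 0.9) − 0.05·(59.1, 41) = (-0.305, -1.15)
(x₃, y₃) = (-0.305, -1.15) − 0.05·(-30.51, -51.86) = (1.2205, 1.443)
x = 1.2205

1.2205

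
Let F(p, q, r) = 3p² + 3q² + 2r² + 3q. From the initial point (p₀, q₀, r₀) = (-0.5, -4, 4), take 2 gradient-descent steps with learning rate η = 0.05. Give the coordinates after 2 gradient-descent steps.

∇F = (6p, 6q + 3, 4r)
(p₁, q₁, r₁) = (-0.5, -4, 4) − 0.05·(-3, -21, 16) = (-0.35, -2.95, 3.2)
(p₂, q₂, r₂) = (-0.35, -2.95, 3.2) − 0.05·(-2.1, -14.7, 12.8) = (-0.245, -2.215, 2.56)

(-0.245, -2.215, 2.56)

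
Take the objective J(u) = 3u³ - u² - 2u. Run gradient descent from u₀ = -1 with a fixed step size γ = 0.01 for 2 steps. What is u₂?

-1.198729

J′(u) = 9u² - 2u - 2
Step 1: J′(-1) = 9; u₁ = -1 − 0.01·9 = -1.09
Step 2: J′(-1.09) = 10.8729; u₂ = -1.09 − 0.01·10.8729 = -1.198729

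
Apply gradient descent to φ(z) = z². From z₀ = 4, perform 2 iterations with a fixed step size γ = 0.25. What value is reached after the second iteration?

1

φ′(z) = 2z
Step 1: φ′(4) = 8; z₁ = 4 − 0.25·8 = 2
Step 2: φ′(2) = 4; z₂ = 2 − 0.25·4 = 1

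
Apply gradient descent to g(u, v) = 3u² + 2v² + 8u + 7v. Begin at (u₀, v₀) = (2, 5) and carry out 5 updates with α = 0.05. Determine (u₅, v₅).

(-0.7731, 0.46184)

∇g = (6u + 8, 4v + 7)
Step 1: at (2, 5), ∇g = (20, 27) → (2, 5) − 0.05·(20, 27) = (1, 3.65)
Step 2: at (1, 3.65), ∇g = (14, 21.6) → (1, 3.65) − 0.05·(14, 21.6) = (0.3, 2.57)
Step 3: at (0.3, 2.57), ∇g = (9.8, 17.28) → (0.3, 2.57) − 0.05·(9.8, 17.28) = (-0.19, 1.706)
Step 4: at (-0.19, 1.706), ∇g = (6.86, 13.824) → (-0.19, 1.706) − 0.05·(6.86, 13.824) = (-0.533, 1.0148)
Step 5: at (-0.533, 1.0148), ∇g = (4.802, 11.0592) → (-0.533, 1.0148) − 0.05·(4.802, 11.0592) = (-0.7731, 0.46184)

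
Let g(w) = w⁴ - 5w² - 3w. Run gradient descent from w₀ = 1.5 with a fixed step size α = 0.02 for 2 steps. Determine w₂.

g′(w) = 4w³ - 10w - 3
w₁ = 1.5 − 0.02·(-4.5) = 1.59
w₂ = 1.59 − 0.02·(-2.821284) = 1.64642568

1.64642568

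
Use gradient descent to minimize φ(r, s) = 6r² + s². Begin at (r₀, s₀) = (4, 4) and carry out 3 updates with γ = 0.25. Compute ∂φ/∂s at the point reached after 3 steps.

1

∇φ = (12r, 2s)
Step 1: at (4, 4), ∇φ = (48, 8) → (4, 4) − 0.25·(48, 8) = (-8, 2)
Step 2: at (-8, 2), ∇φ = (-96, 4) → (-8, 2) − 0.25·(-96, 4) = (16, 1)
Step 3: at (16, 1), ∇φ = (192, 2) → (16, 1) − 0.25·(192, 2) = (-32, 0.5)
∂φ/∂s at (-32, 0.5) = 1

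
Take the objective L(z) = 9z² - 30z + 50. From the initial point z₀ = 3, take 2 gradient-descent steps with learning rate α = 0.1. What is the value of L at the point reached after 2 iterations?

31.5536

L′(z) = 18z - 30
z₁ = 3 − 0.1·24 = 0.6
z₂ = 0.6 − 0.1·(-19.2) = 2.52
L(2.52) = 31.5536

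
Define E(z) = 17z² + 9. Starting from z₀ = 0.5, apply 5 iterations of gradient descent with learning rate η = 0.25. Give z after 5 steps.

E′(z) = 34z
Step 1: E′(0.5) = 17; z₁ = 0.5 − 0.25·17 = -3.75
Step 2: E′(-3.75) = -127.5; z₂ = -3.75 − 0.25·(-127.5) = 28.125
Step 3: E′(28.125) = 956.25; z₃ = 28.125 − 0.25·956.25 = -210.9375
Step 4: E′(-210.9375) = -7171.875; z₄ = -210.9375 − 0.25·(-7171.875) = 1582.03125
Step 5: E′(1582.03125) = 53789.0625; z₅ = 1582.03125 − 0.25·53789.0625 = -11865.234375

-11865.234375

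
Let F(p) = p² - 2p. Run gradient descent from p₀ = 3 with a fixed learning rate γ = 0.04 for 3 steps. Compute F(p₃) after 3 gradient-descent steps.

1.425420005376

F′(p) = 2p - 2
p₁ = 3 − 0.04·4 = 2.84
p₂ = 2.84 − 0.04·3.68 = 2.6928
p₃ = 2.6928 − 0.04·3.3856 = 2.557376
F(2.557376) = 1.425420005376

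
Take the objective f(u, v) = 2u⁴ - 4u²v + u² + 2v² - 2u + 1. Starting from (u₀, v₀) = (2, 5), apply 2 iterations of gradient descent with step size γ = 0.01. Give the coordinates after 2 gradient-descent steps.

(2.18232448, 4.944784)

∇f = (8u³ - 8uv + 2u - 2, -4u² + 4v)
Step 1: at (2, 5), ∇f = (-14, 4) → (2, 5) − 0.01·(-14, 4) = (2.14, 4.96)
Step 2: at (2.14, 4.96), ∇f = (-4.232448, 1.5216) → (2.14, 4.96) − 0.01·(-4.232448, 1.5216) = (2.18232448, 4.944784)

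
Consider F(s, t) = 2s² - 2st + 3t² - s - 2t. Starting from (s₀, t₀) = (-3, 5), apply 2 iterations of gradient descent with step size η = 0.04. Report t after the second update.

∇F = (4s - 2t - 1, -2s + 6t - 2)
Step 1: at (-3, 5), ∇F = (-23, 34) → (-3, 5) − 0.04·(-23, 34) = (-2.08, 3.64)
Step 2: at (-2.08, 3.64), ∇F = (-16.6, 24) → (-2.08, 3.64) − 0.04·(-16.6, 24) = (-1.416, 2.68)
t = 2.68

2.68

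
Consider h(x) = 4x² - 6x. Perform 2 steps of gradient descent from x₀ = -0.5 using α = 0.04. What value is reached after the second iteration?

0.172

h′(x) = 8x - 6
x₁ = -0.5 − 0.04·(-10) = -0.1
x₂ = -0.1 − 0.04·(-6.8) = 0.172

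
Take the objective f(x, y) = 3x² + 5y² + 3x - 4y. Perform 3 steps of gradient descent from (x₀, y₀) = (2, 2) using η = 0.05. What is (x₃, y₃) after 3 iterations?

(0.3575, 0.6)

∇f = (6x + 3, 10y - 4)
(x₁, y₁) = (2, 2) − 0.05·(15, 16) = (1.25, 1.2)
(x₂, y₂) = (1.25, 1.2) − 0.05·(10.5, 8) = (0.725, 0.8)
(x₃, y₃) = (0.725, 0.8) − 0.05·(7.35, 4) = (0.3575, 0.6)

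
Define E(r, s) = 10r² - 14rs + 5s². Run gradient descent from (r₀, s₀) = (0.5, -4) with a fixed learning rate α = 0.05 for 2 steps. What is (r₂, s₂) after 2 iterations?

∇E = (20r - 14s, -14r + 10s)
(r₁, s₁) = (0.5, -4) − 0.05·(66, -47) = (-2.8, -1.65)
(r₂, s₂) = (-2.8, -1.65) − 0.05·(-32.9, 22.7) = (-1.155, -2.785)

(-1.155, -2.785)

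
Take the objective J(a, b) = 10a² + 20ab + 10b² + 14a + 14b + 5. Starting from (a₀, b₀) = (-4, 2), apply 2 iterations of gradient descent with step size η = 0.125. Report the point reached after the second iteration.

(-13.75, -7.75)

∇J = (20a + 20b + 14, 20a + 20b + 14)
(a₁, b₁) = (-4, 2) − 0.125·(-26, -26) = (-0.75, 5.25)
(a₂, b₂) = (-0.75, 5.25) − 0.125·(104, 104) = (-13.75, -7.75)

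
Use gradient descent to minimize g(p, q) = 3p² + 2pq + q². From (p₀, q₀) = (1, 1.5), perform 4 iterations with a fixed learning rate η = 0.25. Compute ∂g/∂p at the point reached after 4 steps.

2.25

∇g = (6p + 2q, 2p + 2q)
(p₁, q₁) = (1, 1.5) − 0.25·(9, 5) = (-1.25, 0.25)
(p₂, q₂) = (-1.25, 0.25) − 0.25·(-7, -2) = (0.5, 0.75)
(p₃, q₃) = (0.5, 0.75) − 0.25·(4.5, 2.5) = (-0.625, 0.125)
(p₄, q₄) = (-0.625, 0.125) − 0.25·(-3.5, -1) = (0.25, 0.375)
∂g/∂p at (0.25, 0.375) = 2.25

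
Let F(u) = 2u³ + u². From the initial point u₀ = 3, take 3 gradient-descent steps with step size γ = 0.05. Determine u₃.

F′(u) = 6u² + 2u
Step 1: F′(3) = 60; u₁ = 3 − 0.05·60 = 0
Step 2: F′(0) = 0; u₂ = 0 − 0.05·0 = 0
Step 3: F′(0) = 0; u₃ = 0 − 0.05·0 = 0

0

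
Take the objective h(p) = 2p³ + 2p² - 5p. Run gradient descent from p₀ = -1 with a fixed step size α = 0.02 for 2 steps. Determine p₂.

h′(p) = 6p² + 4p - 5
p₁ = -1 − 0.02·(-3) = -0.94
p₂ = -0.94 − 0.02·(-3.4584) = -0.870832

-0.870832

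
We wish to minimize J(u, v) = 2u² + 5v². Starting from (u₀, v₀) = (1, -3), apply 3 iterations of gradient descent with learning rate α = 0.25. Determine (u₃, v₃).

∇J = (4u, 10v)
Step 1: at (1, -3), ∇J = (4, -30) → (1, -3) − 0.25·(4, -30) = (0, 4.5)
Step 2: at (0, 4.5), ∇J = (0, 45) → (0, 4.5) − 0.25·(0, 45) = (0, -6.75)
Step 3: at (0, -6.75), ∇J = (0, -67.5) → (0, -6.75) − 0.25·(0, -67.5) = (0, 10.125)

(0, 10.125)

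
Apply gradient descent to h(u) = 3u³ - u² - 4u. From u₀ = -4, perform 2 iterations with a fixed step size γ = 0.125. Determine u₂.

h′(u) = 9u² - 2u - 4
u₁ = -4 − 0.125·148 = -22.5
u₂ = -22.5 − 0.125·4597.25 = -597.15625

-597.15625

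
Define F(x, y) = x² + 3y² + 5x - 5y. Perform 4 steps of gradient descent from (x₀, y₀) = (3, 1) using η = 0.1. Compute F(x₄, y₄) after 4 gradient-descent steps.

-3.25817088

∇F = (2x + 5, 6y - 5)
Step 1: at (3, 1), ∇F = (11, 1) → (3, 1) − 0.1·(11, 1) = (1.9, 0.9)
Step 2: at (1.9, 0.9), ∇F = (8.8, 0.4) → (1.9, 0.9) − 0.1·(8.8, 0.4) = (1.02, 0.86)
Step 3: at (1.02, 0.86), ∇F = (7.04, 0.16) → (1.02, 0.86) − 0.1·(7.04, 0.16) = (0.316, 0.844)
Step 4: at (0.316, 0.844), ∇F = (5.632, 0.064) → (0.316, 0.844) − 0.1·(5.632, 0.064) = (-0.2472, 0.8376)
F(-0.2472, 0.8376) = -3.25817088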